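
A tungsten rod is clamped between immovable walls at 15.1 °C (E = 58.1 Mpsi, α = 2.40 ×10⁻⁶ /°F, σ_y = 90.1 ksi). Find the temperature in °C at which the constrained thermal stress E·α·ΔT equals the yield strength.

E = 58.1 Mpsi = 400.6 GPa.
α = 2.40×10⁻⁶/°F × 9/5 = 4.32×10⁻⁶/K.
σ_y = 90.1 ksi = 621.2 MPa.
E·α·ΔT = 621.2 MPa ⇒ ΔT = 621.2 / (400.6×10³ × 4.32×10⁻⁶) = 359.0 K.
T = 15.1 + 359.0 = 374.1 °C.

374 °C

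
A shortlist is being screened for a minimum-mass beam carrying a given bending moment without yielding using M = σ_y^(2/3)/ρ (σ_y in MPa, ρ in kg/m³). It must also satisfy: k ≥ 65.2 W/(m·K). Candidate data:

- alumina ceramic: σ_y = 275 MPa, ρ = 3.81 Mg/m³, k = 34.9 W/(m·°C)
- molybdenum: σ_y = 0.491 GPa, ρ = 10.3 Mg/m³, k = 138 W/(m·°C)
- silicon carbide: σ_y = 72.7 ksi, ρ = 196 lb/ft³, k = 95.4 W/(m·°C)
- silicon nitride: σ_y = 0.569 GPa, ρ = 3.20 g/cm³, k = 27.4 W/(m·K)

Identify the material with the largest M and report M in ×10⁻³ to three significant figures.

silicon carbide, M = 20.1×10⁻³

Screen on constraints: k ≥ 65.2 W/(m·K). Survivors: molybdenum, silicon carbide.
Putting every candidate on a common basis:
  molybdenum: σ_y = 491.0 MPa, ρ = 10300 kg/m³
  silicon carbide: σ_y = 501.2 MPa, ρ = 3140 kg/m³
  silicon carbide: M = 20.1×10⁻³
  molybdenum: M = 6.04×10⁻³
Silicon carbide has the largest M.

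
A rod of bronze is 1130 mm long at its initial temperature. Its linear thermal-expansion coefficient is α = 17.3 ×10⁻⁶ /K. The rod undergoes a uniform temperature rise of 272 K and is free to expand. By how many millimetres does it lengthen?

ΔL = α·L₀·ΔT = 17.3×10⁻⁶ × 1130 mm × 272.0 K = 5.32 mm.

5.32 mm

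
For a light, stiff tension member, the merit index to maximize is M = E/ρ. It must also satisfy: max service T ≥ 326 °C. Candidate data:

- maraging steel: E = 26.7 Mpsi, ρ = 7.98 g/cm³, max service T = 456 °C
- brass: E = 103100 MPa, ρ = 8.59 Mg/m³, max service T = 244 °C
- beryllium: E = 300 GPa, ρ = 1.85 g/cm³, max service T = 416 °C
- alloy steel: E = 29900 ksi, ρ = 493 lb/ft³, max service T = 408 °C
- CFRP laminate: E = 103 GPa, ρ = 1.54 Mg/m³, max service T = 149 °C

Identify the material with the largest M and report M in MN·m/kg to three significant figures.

beryllium, M = 162 MN·m/kg

Screen on constraints: max service T ≥ 326 °C. Survivors: maraging steel, beryllium, alloy steel.
Putting every candidate on a common basis:
  maraging steel: E = 184.1 GPa, ρ = 7980 kg/m³
  beryllium: E = 300.0 GPa, ρ = 1850 kg/m³
  alloy steel: E = 206.2 GPa, ρ = 7897 kg/m³
  beryllium: M = 162 MN·m/kg
  alloy steel: M = 26.1 MN·m/kg
  maraging steel: M = 23.1 MN·m/kg
The maximum is for beryllium.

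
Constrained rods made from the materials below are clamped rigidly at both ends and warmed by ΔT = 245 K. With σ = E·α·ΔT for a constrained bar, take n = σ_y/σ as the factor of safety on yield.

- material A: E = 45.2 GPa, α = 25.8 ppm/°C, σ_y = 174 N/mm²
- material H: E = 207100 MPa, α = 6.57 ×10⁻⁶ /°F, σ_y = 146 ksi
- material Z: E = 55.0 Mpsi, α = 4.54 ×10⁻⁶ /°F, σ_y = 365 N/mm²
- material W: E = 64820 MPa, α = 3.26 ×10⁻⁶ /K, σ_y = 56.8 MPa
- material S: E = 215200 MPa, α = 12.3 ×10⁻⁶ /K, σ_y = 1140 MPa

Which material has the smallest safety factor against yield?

material Z

In consistent units (E in GPa, α in ×10⁻⁶/K, σ_y in MPa):
  material A: E = 45.20, α = 25.8, σ_y = 174.0 → σ = 286 MPa, n = 0.609
  material H: E = 207.1, α = 11.8, σ_y = 1007 → σ = 600 MPa, n = 1.68
  material Z: E = 379.2, α = 8.17, σ_y = 365.0 → σ = 759 MPa, n = 0.481
  material W: E = 64.82, α = 3.26, σ_y = 56.80 → σ = 51.8 MPa, n = 1.10
  material S: E = 215.2, α = 12.3, σ_y = 1140 → σ = 649 MPa, n = 1.76
The minimum is material Z at n = 0.481.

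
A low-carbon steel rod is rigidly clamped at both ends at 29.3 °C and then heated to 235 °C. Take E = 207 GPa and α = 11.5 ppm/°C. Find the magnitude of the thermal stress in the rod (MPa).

490 MPa

ΔT = 205.7 K. Constrained thermal stress σ = E·α·ΔT = 207.0×10³ MPa × 11.5×10⁻⁶ × 205.7 = 490 MPa (compressive).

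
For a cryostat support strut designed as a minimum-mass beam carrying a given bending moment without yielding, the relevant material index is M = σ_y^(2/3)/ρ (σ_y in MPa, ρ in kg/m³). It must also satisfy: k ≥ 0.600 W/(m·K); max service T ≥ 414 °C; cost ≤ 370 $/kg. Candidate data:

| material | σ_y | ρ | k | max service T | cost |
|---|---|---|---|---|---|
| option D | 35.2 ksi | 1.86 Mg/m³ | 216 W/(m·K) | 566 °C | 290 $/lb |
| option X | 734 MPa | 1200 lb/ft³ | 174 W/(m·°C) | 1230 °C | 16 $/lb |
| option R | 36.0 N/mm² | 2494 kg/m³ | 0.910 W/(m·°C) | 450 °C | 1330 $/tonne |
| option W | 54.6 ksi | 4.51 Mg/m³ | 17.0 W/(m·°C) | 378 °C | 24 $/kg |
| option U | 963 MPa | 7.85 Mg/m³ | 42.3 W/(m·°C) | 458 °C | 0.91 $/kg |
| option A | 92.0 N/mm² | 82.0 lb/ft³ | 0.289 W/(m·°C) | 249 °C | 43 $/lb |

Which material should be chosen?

Screen on constraints: k ≥ 0.600 W/(m·K); max service T ≥ 414 °C; cost ≤ 370 $/kg. Survivors: option X, option R, option U.
In SI units:
  option X: σ_y = 734.0 MPa, ρ = 19220 kg/m³
  option R: σ_y = 36.00 MPa, ρ = 2494 kg/m³
  option U: σ_y = 963.0 MPa, ρ = 7850 kg/m³
  option U: M = 12.4×10⁻³
  option R: M = 4.37×10⁻³
  option X: M = 4.23×10⁻³
Option U ranks first.

option U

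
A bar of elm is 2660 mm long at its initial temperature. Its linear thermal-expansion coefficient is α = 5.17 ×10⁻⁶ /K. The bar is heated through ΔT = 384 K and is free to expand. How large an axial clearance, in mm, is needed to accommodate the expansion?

5.28 mm

ΔL = α·L₀·ΔT = 5.17×10⁻⁶ × 2660 mm × 384.0 K = 5.28 mm.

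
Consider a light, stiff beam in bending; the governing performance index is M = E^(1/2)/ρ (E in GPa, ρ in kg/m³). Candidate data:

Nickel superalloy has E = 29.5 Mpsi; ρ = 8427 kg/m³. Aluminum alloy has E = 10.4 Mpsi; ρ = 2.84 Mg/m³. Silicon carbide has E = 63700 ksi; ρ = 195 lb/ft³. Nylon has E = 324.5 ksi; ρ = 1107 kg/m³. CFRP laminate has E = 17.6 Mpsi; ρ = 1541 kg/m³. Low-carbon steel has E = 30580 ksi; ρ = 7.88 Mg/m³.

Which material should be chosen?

Putting every candidate on a common basis:
  nickel superalloy: E = 203.4 GPa, ρ = 8427 kg/m³
  aluminum alloy: E = 71.71 GPa, ρ = 2840 kg/m³
  silicon carbide: E = 439.2 GPa, ρ = 3124 kg/m³
  nylon: E = 2.237 GPa, ρ = 1107 kg/m³
  CFRP laminate: E = 121.3 GPa, ρ = 1541 kg/m³
  low-carbon steel: E = 210.8 GPa, ρ = 7880 kg/m³
  CFRP laminate: M = 7.15×10⁻³
  silicon carbide: M = 6.71×10⁻³
  aluminum alloy: M = 2.98×10⁻³
  low-carbon steel: M = 1.84×10⁻³
  nickel superalloy: M = 1.69×10⁻³
  nylon: M = 1.35×10⁻³
Highest index: CFRP laminate.

CFRP laminate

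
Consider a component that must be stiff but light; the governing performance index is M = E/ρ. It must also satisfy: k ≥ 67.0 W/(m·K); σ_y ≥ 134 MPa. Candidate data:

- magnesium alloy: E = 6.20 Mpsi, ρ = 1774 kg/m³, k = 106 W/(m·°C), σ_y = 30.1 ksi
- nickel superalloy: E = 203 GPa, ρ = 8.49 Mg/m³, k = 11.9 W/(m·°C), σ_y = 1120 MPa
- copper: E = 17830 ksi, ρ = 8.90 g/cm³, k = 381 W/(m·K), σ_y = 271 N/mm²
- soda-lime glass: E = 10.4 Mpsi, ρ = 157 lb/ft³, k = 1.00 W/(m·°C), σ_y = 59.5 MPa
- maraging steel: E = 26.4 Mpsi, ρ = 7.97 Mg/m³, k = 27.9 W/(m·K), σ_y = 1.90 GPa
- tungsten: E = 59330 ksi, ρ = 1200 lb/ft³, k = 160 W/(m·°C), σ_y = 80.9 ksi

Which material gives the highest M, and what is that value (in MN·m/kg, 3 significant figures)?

magnesium alloy, M = 24.1 MN·m/kg

Screen on constraints: k ≥ 67.0 W/(m·K); σ_y ≥ 134 MPa. Survivors: magnesium alloy, copper, tungsten.
Putting every candidate on a common basis:
  magnesium alloy: E = 42.75 GPa, ρ = 1774 kg/m³
  copper: E = 122.9 GPa, ρ = 8900 kg/m³
  tungsten: E = 409.1 GPa, ρ = 19220 kg/m³
  magnesium alloy: M = 24.1 MN·m/kg
  tungsten: M = 21.3 MN·m/kg
  copper: M = 13.8 MN·m/kg
Highest index: magnesium alloy.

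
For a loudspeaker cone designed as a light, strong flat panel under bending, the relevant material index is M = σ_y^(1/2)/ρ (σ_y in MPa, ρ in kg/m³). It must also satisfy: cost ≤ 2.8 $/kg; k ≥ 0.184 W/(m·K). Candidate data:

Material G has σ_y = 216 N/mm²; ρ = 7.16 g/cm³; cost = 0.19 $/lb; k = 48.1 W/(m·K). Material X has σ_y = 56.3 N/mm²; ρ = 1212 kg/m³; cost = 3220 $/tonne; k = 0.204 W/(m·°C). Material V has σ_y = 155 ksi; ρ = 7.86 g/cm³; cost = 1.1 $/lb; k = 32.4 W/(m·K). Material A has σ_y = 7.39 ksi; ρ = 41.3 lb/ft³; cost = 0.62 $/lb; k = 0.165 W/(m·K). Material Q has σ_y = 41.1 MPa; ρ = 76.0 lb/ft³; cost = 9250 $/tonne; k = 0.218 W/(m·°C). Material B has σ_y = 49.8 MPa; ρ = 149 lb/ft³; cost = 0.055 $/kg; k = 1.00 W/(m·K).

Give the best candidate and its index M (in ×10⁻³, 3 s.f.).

material V, M = 4.16×10⁻³

Screen on constraints: cost ≤ 2.8 $/kg; k ≥ 0.184 W/(m·K). Survivors: material G, material V, material B.
Normalizing units and computing the index:
  material G: σ_y = 216.0 MPa, ρ = 7160 kg/m³
  material V: σ_y = 1069 MPa, ρ = 7860 kg/m³
  material B: σ_y = 49.80 MPa, ρ = 2387 kg/m³
  material V: M = 4.16×10⁻³
  material B: M = 2.96×10⁻³
  material G: M = 2.05×10⁻³
The maximum is for material V.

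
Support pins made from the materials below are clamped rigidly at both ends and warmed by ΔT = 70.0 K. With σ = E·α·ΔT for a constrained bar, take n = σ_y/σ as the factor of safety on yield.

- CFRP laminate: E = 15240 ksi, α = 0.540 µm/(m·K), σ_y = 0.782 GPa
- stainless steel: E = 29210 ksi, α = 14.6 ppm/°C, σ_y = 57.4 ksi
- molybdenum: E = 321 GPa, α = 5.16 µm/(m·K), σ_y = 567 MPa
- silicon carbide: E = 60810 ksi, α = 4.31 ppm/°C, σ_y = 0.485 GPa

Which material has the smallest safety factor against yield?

Per material, after unit conversion:
  CFRP laminate: E = 105.1, α = 0.540, σ_y = 782.0 → σ = 3.97 MPa, n = 197
  stainless steel: E = 201.4, α = 14.6, σ_y = 395.8 → σ = 206 MPa, n = 1.92
  molybdenum: E = 321.0, α = 5.16, σ_y = 567.0 → σ = 116 MPa, n = 4.89
  silicon carbide: E = 419.3, α = 4.31, σ_y = 485.0 → σ = 126 MPa, n = 3.83
The minimum is stainless steel at n = 1.92.

stainless steel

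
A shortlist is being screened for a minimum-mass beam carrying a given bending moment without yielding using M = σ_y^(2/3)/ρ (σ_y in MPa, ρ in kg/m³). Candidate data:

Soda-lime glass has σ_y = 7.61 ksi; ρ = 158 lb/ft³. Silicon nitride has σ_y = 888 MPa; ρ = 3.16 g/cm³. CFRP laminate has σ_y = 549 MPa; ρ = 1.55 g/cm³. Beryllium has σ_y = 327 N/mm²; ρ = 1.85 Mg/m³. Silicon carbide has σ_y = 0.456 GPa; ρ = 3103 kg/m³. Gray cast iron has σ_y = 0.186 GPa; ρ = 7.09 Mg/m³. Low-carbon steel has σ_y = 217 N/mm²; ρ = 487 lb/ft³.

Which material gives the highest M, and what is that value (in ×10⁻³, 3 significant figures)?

CFRP laminate, M = 43.3×10⁻³

After converting to SI:
  soda-lime glass: σ_y = 52.47 MPa, ρ = 2531 kg/m³
  silicon nitride: σ_y = 888.0 MPa, ρ = 3160 kg/m³
  CFRP laminate: σ_y = 549.0 MPa, ρ = 1550 kg/m³
  beryllium: σ_y = 327.0 MPa, ρ = 1850 kg/m³
  silicon carbide: σ_y = 456.0 MPa, ρ = 3103 kg/m³
  gray cast iron: σ_y = 186.0 MPa, ρ = 7090 kg/m³
  low-carbon steel: σ_y = 217.0 MPa, ρ = 7801 kg/m³
  CFRP laminate: M = 43.3×10⁻³
  silicon nitride: M = 29.2×10⁻³
  beryllium: M = 25.7×10⁻³
  silicon carbide: M = 19.1×10⁻³
  soda-lime glass: M = 5.54×10⁻³
  low-carbon steel: M = 4.63×10⁻³
  gray cast iron: M = 4.60×10⁻³
Highest index: CFRP laminate.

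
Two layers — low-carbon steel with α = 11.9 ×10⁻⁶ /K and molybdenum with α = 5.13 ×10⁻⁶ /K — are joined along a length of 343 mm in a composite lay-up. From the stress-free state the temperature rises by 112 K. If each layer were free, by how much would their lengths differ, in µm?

260 µm

Δα = |11.9 − 5.13|×10⁻⁶/K = 6.77×10⁻⁶/K.
ΔL_mismatch = Δα·L·ΔT = 6.77×10⁻⁶ × 343.0 mm × 112.0 K = 260 µm.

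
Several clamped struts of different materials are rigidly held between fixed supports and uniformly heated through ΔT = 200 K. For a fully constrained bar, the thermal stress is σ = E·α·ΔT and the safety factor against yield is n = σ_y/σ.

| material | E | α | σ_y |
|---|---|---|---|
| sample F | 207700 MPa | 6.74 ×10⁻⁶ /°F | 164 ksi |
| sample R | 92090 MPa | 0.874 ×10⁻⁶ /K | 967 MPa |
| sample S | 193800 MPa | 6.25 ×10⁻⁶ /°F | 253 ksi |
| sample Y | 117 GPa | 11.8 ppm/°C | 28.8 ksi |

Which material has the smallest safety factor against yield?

Converting E to GPa, α to ×10⁻⁶/K, σ_y to MPa, then σ and n for each:
  sample F: E = 207.7, α = 12.1, σ_y = 1131 → σ = 504 MPa, n = 2.24
  sample R: E = 92.09, α = 0.874, σ_y = 967.0 → σ = 16.1 MPa, n = 60.1
  sample S: E = 193.8, α = 11.2, σ_y = 1744 → σ = 436 MPa, n = 4.00
  sample Y: E = 117.0, α = 11.8, σ_y = 198.6 → σ = 276 MPa, n = 0.719
Sample Y has the lowest safety factor, n = 0.719.

sample Y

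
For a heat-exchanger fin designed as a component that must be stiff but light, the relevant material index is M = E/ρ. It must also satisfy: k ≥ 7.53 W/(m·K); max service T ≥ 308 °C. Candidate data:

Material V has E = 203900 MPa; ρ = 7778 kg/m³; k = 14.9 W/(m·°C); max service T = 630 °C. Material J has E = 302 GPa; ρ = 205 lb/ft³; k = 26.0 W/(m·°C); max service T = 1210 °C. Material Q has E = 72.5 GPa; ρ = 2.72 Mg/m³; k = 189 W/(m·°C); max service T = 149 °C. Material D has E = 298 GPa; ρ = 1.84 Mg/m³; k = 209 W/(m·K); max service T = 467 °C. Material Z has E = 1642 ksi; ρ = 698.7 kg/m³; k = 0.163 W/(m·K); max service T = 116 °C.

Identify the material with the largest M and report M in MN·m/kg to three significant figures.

Screen on constraints: k ≥ 7.53 W/(m·K); max service T ≥ 308 °C. Survivors: material V, material J, material D.
Normalizing units and computing the index:
  material V: E = 203.9 GPa, ρ = 7778 kg/m³
  material J: E = 302.0 GPa, ρ = 3284 kg/m³
  material D: E = 298.0 GPa, ρ = 1840 kg/m³
  material D: M = 162 MN·m/kg
  material J: M = 92.0 MN·m/kg
  material V: M = 26.2 MN·m/kg
Material D ranks first.

material D, M = 162 MN·m/kg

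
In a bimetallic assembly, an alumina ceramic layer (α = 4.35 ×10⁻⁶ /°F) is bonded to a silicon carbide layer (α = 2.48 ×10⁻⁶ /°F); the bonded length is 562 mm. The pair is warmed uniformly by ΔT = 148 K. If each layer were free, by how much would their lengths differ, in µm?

alumina ceramic: α = 4.35×10⁻⁶/°F × 9/5 = 7.83×10⁻⁶/K.
silicon carbide: α = 2.48×10⁻⁶/°F × 9/5 = 4.46×10⁻⁶/K.
Δα = |7.83 − 4.46|×10⁻⁶/K = 3.37×10⁻⁶/K.
ΔL_mismatch = Δα·L·ΔT = 3.37×10⁻⁶ × 562.0 mm × 148.0 K = 280 µm.

280 µm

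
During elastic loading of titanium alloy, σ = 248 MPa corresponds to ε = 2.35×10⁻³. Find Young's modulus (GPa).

E = σ/ε = 248 MPa / 2.35×10⁻³ = 105500 MPa = 106 GPa.

106 GPa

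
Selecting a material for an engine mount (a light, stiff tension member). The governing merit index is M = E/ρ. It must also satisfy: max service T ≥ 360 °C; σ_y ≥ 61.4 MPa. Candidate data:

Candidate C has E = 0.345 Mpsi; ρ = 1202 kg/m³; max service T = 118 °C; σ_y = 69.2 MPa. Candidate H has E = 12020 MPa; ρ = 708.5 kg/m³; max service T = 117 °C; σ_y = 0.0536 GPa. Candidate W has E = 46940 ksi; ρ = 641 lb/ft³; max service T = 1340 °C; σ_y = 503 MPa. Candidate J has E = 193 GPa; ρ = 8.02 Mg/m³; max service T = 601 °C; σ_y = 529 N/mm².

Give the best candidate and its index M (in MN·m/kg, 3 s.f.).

candidate W, M = 31.5 MN·m/kg

Screen on constraints: max service T ≥ 360 °C; σ_y ≥ 61.4 MPa. Survivors: candidate W, candidate J.
After converting to SI:
  candidate W: E = 323.6 GPa, ρ = 10270 kg/m³
  candidate J: E = 193.0 GPa, ρ = 8020 kg/m³
  candidate W: M = 31.5 MN·m/kg
  candidate J: M = 24.1 MN·m/kg
Candidate W has the largest M.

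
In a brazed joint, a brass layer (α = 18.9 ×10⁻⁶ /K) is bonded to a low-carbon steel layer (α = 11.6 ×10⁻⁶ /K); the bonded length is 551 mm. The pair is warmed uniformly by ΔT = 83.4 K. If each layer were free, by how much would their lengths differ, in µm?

335 µm

Δα = |18.9 − 11.6|×10⁻⁶/K = 7.30×10⁻⁶/K.
ΔL_mismatch = Δα·L·ΔT = 7.30×10⁻⁶ × 551.0 mm × 83.4 K = 335 µm.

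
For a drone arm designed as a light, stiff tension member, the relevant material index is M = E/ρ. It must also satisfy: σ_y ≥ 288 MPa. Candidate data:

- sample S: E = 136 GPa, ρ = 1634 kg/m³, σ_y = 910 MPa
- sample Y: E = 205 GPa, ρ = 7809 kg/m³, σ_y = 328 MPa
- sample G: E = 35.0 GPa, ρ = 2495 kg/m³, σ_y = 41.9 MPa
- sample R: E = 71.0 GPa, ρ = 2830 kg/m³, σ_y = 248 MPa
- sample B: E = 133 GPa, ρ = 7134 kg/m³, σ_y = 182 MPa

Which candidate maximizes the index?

Screen on constraints: σ_y ≥ 288 MPa. Survivors: sample S, sample Y.
Computing M directly (units already consistent):
  sample S: M = 83.2 MN·m/kg
  sample Y: M = 26.3 MN·m/kg
Sample S has the largest M.

sample S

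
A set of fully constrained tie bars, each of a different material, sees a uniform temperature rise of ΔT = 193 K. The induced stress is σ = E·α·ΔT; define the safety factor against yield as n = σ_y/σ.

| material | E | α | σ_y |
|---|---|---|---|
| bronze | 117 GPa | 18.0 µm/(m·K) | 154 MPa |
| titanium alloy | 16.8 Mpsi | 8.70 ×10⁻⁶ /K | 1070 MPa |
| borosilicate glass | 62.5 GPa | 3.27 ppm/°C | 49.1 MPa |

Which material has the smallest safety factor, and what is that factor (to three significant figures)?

Per material, after unit conversion:
  bronze: E = 117.0, α = 18.0, σ_y = 154.0 → σ = 406 MPa, n = 0.379
  titanium alloy: E = 115.8, α = 8.70, σ_y = 1070 → σ = 194 MPa, n = 5.50
  borosilicate glass: E = 62.50, α = 3.27, σ_y = 49.10 → σ = 39.4 MPa, n = 1.24
The minimum is bronze at n = 0.379.

bronze, n = 0.379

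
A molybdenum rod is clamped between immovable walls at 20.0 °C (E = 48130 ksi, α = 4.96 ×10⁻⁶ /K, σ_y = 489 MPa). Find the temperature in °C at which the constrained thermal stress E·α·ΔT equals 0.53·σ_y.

177 °C

E = 48130 ksi = 331.8 GPa.
E·α·ΔT = 259.2 MPa ⇒ ΔT = 259.2 / (331.8×10³ × 4.96×10⁻⁶) = 157.5 K.
T = 20.0 + 157.5 = 177.5 °C.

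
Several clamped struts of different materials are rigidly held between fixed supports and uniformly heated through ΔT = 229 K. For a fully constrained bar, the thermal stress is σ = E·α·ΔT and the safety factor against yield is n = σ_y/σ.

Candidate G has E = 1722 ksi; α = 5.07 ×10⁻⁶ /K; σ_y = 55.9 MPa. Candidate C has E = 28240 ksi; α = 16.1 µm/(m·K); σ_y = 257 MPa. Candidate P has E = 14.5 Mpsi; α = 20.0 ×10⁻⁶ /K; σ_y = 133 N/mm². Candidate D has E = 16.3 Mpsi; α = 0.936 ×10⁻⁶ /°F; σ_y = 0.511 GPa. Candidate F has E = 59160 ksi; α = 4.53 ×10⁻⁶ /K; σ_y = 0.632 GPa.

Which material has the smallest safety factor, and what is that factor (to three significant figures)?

In consistent units (E in GPa, α in ×10⁻⁶/K, σ_y in MPa):
  candidate G: E = 11.87, α = 5.07, σ_y = 55.90 → σ = 13.8 MPa, n = 4.06
  candidate C: E = 194.7, α = 16.1, σ_y = 257.0 → σ = 718 MPa, n = 0.358
  candidate P: E = 99.97, α = 20.0, σ_y = 133.0 → σ = 458 MPa, n = 0.290
  candidate D: E = 112.4, α = 1.68, σ_y = 511.0 → σ = 43.4 MPa, n = 11.8
  candidate F: E = 407.9, α = 4.53, σ_y = 632.0 → σ = 423 MPa, n = 1.49
Candidate P has the lowest safety factor, n = 0.290.

candidate P, n = 0.290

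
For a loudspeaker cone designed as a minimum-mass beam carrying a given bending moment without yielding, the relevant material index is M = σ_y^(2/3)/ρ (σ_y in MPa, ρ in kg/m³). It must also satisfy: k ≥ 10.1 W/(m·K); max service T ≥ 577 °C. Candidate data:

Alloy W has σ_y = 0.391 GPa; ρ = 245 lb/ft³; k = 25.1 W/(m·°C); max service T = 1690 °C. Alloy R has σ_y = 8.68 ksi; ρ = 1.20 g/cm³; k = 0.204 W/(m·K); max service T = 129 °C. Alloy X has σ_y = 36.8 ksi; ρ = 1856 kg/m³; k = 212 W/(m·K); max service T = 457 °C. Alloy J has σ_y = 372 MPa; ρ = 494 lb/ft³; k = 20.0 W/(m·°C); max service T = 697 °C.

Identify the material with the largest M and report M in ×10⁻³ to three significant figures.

Screen on constraints: k ≥ 10.1 W/(m·K); max service T ≥ 577 °C. Survivors: alloy W, alloy J.
After converting to SI:
  alloy W: σ_y = 391.0 MPa, ρ = 3925 kg/m³
  alloy J: σ_y = 372.0 MPa, ρ = 7913 kg/m³
  alloy W: M = 13.6×10⁻³
  alloy J: M = 6.54×10⁻³
The maximum is for alloy W.

alloy W, M = 13.6×10⁻³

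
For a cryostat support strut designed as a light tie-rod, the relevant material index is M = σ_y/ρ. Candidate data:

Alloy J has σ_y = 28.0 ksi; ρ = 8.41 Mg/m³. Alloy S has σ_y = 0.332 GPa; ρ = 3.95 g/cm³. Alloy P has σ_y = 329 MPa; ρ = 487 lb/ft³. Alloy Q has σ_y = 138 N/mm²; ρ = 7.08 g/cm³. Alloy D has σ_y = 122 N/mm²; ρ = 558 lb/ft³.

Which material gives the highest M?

After converting to SI:
  alloy J: σ_y = 193.1 MPa, ρ = 8410 kg/m³
  alloy S: σ_y = 332.0 MPa, ρ = 3950 kg/m³
  alloy P: σ_y = 329.0 MPa, ρ = 7801 kg/m³
  alloy Q: σ_y = 138.0 MPa, ρ = 7080 kg/m³
  alloy D: σ_y = 122.0 MPa, ρ = 8938 kg/m³
  alloy S: M = 84.1 kN·m/kg
  alloy P: M = 42.2 kN·m/kg
  alloy J: M = 23.0 kN·m/kg
  alloy Q: M = 19.5 kN·m/kg
  alloy D: M = 13.6 kN·m/kg
Highest index: alloy S.

alloy S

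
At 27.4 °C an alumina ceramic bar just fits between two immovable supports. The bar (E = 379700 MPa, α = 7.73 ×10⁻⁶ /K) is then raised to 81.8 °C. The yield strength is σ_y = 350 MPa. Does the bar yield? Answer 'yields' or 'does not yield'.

does not yield

E = 379700 MPa = 379.7 GPa.
ΔT = 54.40 K. Constrained thermal stress σ = E·α·ΔT = 379.7×10³ MPa × 7.73×10⁻⁶ × 54.40 = 160 MPa (compressive).
Compare to σ_y = 350 MPa: σ < σ_y, so it does not yield.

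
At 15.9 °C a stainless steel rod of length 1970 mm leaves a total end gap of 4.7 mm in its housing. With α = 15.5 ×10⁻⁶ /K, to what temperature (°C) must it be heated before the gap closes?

170 °C

α·L₀·ΔT = 4.7 mm ⇒ ΔT = 4.7 / (15.5×10⁻⁶ × 1970.0) = 153.9 K.
T = 15.9 + 153.9 = 169.8 °C.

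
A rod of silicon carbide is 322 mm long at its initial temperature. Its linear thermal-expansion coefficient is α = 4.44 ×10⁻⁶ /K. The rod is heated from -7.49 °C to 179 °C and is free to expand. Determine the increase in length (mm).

0.267 mm

ΔT = 179 − (-7.49) = 186.5 K.
ΔL = α·L₀·ΔT = 4.44×10⁻⁶ × 322 mm × 186.5 K = 0.267 mm.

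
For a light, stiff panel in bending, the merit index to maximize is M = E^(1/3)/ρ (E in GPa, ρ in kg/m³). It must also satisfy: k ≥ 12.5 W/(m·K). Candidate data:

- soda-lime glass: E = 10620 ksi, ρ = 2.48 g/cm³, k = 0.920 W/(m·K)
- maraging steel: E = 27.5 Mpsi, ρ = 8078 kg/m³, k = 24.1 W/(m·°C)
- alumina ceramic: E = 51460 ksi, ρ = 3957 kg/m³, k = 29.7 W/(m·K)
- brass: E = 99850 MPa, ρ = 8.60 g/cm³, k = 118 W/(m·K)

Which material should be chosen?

alumina ceramic

Screen on constraints: k ≥ 12.5 W/(m·K). Survivors: maraging steel, alumina ceramic, brass.
Putting every candidate on a common basis:
  maraging steel: E = 189.6 GPa, ρ = 8078 kg/m³
  alumina ceramic: E = 354.8 GPa, ρ = 3957 kg/m³
  brass: E = 99.85 GPa, ρ = 8600 kg/m³
  alumina ceramic: M = 1.79×10⁻³
  maraging steel: M = 0.711×10⁻³
  brass: M = 0.539×10⁻³
Highest index: alumina ceramic.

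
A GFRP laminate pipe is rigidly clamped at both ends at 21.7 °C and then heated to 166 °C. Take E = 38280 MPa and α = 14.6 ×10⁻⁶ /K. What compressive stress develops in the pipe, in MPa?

80.6 MPa

E = 38280 MPa = 38.28 GPa.
ΔT = 144.3 K. Constrained thermal stress σ = E·α·ΔT = 38.28×10³ MPa × 14.6×10⁻⁶ × 144.3 = 80.6 MPa (compressive).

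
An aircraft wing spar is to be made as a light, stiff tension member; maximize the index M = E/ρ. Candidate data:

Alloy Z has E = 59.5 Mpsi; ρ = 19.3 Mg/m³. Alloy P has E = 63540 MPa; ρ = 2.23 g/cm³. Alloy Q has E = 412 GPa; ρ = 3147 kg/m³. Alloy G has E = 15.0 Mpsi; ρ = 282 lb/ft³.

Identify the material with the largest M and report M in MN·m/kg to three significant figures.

alloy Q, M = 131 MN·m/kg

Putting every candidate on a common basis:
  alloy Z: E = 410.2 GPa, ρ = 19300 kg/m³
  alloy P: E = 63.54 GPa, ρ = 2230 kg/m³
  alloy Q: E = 412.0 GPa, ρ = 3147 kg/m³
  alloy G: E = 103.4 GPa, ρ = 4517 kg/m³
  alloy Q: M = 131 MN·m/kg
  alloy P: M = 28.5 MN·m/kg
  alloy G: M = 22.9 MN·m/kg
  alloy Z: M = 21.3 MN·m/kg
Highest index: alloy Q.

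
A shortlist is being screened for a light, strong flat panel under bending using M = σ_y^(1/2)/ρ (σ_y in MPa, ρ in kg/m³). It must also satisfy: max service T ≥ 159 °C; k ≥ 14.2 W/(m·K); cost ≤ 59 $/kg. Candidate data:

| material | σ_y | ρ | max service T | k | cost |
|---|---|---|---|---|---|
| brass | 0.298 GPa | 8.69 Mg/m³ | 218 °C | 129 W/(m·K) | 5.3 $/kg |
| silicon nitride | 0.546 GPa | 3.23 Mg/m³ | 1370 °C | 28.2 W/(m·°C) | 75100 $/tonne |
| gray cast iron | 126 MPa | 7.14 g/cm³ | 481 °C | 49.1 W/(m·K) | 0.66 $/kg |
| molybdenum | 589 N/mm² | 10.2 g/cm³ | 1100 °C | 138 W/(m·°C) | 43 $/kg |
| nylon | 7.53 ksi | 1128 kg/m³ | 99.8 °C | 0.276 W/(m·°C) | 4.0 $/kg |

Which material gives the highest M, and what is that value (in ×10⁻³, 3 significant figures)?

Screen on constraints: max service T ≥ 159 °C; k ≥ 14.2 W/(m·K); cost ≤ 59 $/kg. Survivors: brass, gray cast iron, molybdenum.
Normalizing units and computing the index:
  brass: σ_y = 298.0 MPa, ρ = 8690 kg/m³
  gray cast iron: σ_y = 126.0 MPa, ρ = 7140 kg/m³
  molybdenum: σ_y = 589.0 MPa, ρ = 10200 kg/m³
  molybdenum: M = 2.38×10⁻³
  brass: M = 1.99×10⁻³
  gray cast iron: M = 1.57×10⁻³
Molybdenum ranks first.

molybdenum, M = 2.38×10⁻³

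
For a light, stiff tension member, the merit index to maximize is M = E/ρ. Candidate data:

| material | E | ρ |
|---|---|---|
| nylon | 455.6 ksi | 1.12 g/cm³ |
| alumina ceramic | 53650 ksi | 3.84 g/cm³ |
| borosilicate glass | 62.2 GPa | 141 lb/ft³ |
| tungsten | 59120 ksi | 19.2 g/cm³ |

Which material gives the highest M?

Putting every candidate on a common basis:
  nylon: E = 3.141 GPa, ρ = 1120 kg/m³
  alumina ceramic: E = 369.9 GPa, ρ = 3840 kg/m³
  borosilicate glass: E = 62.20 GPa, ρ = 2259 kg/m³
  tungsten: E = 407.6 GPa, ρ = 19200 kg/m³
  alumina ceramic: M = 96.3 MN·m/kg
  borosilicate glass: M = 27.5 MN·m/kg
  tungsten: M = 21.2 MN·m/kg
  nylon: M = 2.80 MN·m/kg
Alumina ceramic has the largest M.

alumina ceramic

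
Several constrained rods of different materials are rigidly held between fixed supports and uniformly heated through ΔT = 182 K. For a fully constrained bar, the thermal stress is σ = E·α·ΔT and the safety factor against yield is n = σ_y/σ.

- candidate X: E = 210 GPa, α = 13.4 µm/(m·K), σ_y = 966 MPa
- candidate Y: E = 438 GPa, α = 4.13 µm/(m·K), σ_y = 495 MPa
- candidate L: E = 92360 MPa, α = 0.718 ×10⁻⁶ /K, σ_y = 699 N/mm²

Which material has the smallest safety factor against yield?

Per material, after unit conversion:
  candidate X: E = 210.0, α = 13.4, σ_y = 966.0 → σ = 512 MPa, n = 1.89
  candidate Y: E = 438.0, α = 4.13, σ_y = 495.0 → σ = 329 MPa, n = 1.50
  candidate L: E = 92.36, α = 0.718, σ_y = 699.0 → σ = 12.1 MPa, n = 57.9
Smallest n: candidate Y with n = 1.50.

candidate Y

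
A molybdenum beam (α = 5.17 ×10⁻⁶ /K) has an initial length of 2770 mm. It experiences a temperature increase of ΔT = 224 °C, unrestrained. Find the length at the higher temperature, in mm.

2773.2 mm

ΔL = α·L₀·ΔT = 5.17×10⁻⁶ × 2770 mm × 224.0 K = 3.21 mm.
L = L₀ + ΔL = 2770 + 3.21 = 2773.2 mm.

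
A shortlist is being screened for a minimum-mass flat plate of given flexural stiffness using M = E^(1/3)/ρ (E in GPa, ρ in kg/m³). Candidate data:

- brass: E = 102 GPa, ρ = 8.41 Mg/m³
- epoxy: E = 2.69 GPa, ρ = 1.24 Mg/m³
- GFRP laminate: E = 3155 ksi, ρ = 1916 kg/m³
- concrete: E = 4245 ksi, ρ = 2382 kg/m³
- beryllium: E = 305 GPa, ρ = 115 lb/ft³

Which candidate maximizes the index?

beryllium

After converting to SI:
  brass: E = 102.0 GPa, ρ = 8410 kg/m³
  epoxy: E = 2.690 GPa, ρ = 1240 kg/m³
  GFRP laminate: E = 21.75 GPa, ρ = 1916 kg/m³
  concrete: E = 29.27 GPa, ρ = 2382 kg/m³
  beryllium: E = 305.0 GPa, ρ = 1842 kg/m³
  beryllium: M = 3.65×10⁻³
  GFRP laminate: M = 1.46×10⁻³
  concrete: M = 1.29×10⁻³
  epoxy: M = 1.12×10⁻³
  brass: M = 0.556×10⁻³
Highest index: beryllium.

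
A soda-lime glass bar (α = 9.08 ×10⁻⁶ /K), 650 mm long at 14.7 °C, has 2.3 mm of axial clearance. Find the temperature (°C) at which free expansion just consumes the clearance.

404 °C

α·L₀·ΔT = 2.3 mm ⇒ ΔT = 2.3 / (9.08×10⁻⁶ × 650.0) = 389.7 K.
T = 14.7 + 389.7 = 404.4 °C.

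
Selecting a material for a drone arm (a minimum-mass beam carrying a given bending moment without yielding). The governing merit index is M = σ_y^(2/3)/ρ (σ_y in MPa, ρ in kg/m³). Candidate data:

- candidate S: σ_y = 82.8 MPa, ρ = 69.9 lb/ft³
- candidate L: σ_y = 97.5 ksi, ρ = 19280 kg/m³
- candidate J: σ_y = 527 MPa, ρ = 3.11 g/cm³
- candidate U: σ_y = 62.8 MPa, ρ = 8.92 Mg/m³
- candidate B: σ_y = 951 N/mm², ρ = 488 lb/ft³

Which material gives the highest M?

candidate J

Normalizing units and computing the index:
  candidate S: σ_y = 82.80 MPa, ρ = 1120 kg/m³
  candidate L: σ_y = 672.2 MPa, ρ = 19280 kg/m³
  candidate J: σ_y = 527.0 MPa, ρ = 3110 kg/m³
  candidate U: σ_y = 62.80 MPa, ρ = 8920 kg/m³
  candidate B: σ_y = 951.0 MPa, ρ = 7817 kg/m³
  candidate J: M = 21.0×10⁻³
  candidate S: M = 17.0×10⁻³
  candidate B: M = 12.4×10⁻³
  candidate L: M = 3.98×10⁻³
  candidate U: M = 1.77×10⁻³
The maximum is for candidate J.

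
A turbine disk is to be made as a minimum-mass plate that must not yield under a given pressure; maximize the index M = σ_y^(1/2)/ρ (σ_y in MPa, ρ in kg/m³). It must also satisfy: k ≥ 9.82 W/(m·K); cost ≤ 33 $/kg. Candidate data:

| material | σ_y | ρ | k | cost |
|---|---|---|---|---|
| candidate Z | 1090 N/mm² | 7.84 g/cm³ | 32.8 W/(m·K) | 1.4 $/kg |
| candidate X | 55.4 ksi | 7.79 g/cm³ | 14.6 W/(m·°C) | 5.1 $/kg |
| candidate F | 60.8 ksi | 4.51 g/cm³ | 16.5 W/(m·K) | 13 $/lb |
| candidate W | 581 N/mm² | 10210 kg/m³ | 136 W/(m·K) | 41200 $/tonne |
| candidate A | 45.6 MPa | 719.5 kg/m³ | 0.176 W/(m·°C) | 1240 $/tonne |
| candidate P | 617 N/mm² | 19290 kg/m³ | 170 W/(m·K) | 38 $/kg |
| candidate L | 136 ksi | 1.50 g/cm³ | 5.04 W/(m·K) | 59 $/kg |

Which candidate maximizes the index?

Screen on constraints: k ≥ 9.82 W/(m·K); cost ≤ 33 $/kg. Survivors: candidate Z, candidate X, candidate F.
Putting every candidate on a common basis:
  candidate Z: σ_y = 1090 MPa, ρ = 7840 kg/m³
  candidate X: σ_y = 382.0 MPa, ρ = 7790 kg/m³
  candidate F: σ_y = 419.2 MPa, ρ = 4510 kg/m³
  candidate F: M = 4.54×10⁻³
  candidate Z: M = 4.21×10⁻³
  candidate X: M = 2.51×10⁻³
The maximum is for candidate F.

candidate F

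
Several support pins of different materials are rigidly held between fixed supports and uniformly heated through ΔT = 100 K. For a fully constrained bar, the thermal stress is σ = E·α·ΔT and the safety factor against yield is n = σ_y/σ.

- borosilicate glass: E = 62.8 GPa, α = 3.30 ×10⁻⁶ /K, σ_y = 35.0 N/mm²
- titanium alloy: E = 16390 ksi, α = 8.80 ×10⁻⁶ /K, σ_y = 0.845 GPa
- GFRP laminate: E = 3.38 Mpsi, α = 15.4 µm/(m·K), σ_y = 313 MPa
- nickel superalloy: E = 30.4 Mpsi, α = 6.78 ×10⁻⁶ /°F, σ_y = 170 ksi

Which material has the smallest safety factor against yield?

In consistent units (E in GPa, α in ×10⁻⁶/K, σ_y in MPa):
  borosilicate glass: E = 62.80, α = 3.30, σ_y = 35.00 → σ = 20.7 MPa, n = 1.69
  titanium alloy: E = 113.0, α = 8.80, σ_y = 845.0 → σ = 99.4 MPa, n = 8.50
  GFRP laminate: E = 23.30, α = 15.4, σ_y = 313.0 → σ = 35.9 MPa, n = 8.72
  nickel superalloy: E = 209.6, α = 12.2, σ_y = 1172 → σ = 256 MPa, n = 4.58
Smallest n: borosilicate glass with n = 1.69.

borosilicate glass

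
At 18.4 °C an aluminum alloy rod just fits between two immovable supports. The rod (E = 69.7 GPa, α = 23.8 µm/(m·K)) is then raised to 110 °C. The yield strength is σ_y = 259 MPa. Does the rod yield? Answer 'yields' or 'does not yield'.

ΔT = 91.60 K. Constrained thermal stress σ = E·α·ΔT = 69.70×10³ MPa × 23.8×10⁻⁶ × 91.60 = 152 MPa (compressive).
Compare to σ_y = 259 MPa: σ < σ_y, so it does not yield.

does not yield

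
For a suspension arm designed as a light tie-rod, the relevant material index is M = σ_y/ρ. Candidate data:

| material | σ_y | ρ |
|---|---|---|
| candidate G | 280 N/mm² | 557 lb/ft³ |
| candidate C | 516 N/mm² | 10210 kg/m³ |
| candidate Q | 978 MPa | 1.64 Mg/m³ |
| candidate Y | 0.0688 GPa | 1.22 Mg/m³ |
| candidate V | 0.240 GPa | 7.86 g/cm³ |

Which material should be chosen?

candidate Q

Convert each candidate to consistent units, then evaluate M:
  candidate G: σ_y = 280.0 MPa, ρ = 8922 kg/m³
  candidate C: σ_y = 516.0 MPa, ρ = 10210 kg/m³
  candidate Q: σ_y = 978.0 MPa, ρ = 1640 kg/m³
  candidate Y: σ_y = 68.80 MPa, ρ = 1220 kg/m³
  candidate V: σ_y = 240.0 MPa, ρ = 7860 kg/m³
  candidate Q: M = 596 kN·m/kg
  candidate Y: M = 56.4 kN·m/kg
  candidate C: M = 50.5 kN·m/kg
  candidate G: M = 31.4 kN·m/kg
  candidate V: M = 30.5 kN·m/kg
Candidate Q has the largest M.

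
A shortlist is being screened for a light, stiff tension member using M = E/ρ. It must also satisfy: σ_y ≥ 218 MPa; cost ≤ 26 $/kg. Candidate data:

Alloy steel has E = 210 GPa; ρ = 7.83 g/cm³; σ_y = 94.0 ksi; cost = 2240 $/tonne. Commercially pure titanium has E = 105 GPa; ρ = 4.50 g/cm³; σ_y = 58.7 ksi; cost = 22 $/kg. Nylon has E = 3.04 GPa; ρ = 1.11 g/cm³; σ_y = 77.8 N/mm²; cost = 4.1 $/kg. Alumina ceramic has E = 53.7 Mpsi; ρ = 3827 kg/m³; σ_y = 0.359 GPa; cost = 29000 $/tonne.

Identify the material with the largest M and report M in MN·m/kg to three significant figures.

Screen on constraints: σ_y ≥ 218 MPa; cost ≤ 26 $/kg. Survivors: alloy steel, commercially pure titanium.
Convert each candidate to consistent units, then evaluate M:
  alloy steel: E = 210.0 GPa, ρ = 7830 kg/m³
  commercially pure titanium: E = 105.0 GPa, ρ = 4500 kg/m³
  alloy steel: M = 26.8 MN·m/kg
  commercially pure titanium: M = 23.3 MN·m/kg
Highest index: alloy steel.

alloy steel, M = 26.8 MN·m/kg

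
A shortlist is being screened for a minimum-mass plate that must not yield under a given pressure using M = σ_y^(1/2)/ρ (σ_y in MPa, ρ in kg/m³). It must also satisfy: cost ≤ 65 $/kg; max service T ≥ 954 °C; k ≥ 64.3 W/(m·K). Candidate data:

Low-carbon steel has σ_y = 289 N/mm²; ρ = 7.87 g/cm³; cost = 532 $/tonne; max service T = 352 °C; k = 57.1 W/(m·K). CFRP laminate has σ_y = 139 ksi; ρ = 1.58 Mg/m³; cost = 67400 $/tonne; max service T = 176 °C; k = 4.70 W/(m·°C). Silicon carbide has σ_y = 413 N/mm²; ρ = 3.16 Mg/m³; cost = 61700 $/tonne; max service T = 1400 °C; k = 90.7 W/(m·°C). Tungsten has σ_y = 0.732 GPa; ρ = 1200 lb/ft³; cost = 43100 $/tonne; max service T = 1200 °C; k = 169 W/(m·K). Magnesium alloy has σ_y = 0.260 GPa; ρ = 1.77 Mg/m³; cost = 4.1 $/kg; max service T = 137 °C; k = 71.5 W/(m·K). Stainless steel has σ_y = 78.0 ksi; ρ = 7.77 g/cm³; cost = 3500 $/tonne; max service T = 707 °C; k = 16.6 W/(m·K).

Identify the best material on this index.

Screen on constraints: cost ≤ 65 $/kg; max service T ≥ 954 °C; k ≥ 64.3 W/(m·K). Survivors: silicon carbide, tungsten.
In SI units:
  silicon carbide: σ_y = 413.0 MPa, ρ = 3160 kg/m³
  tungsten: σ_y = 732.0 MPa, ρ = 19220 kg/m³
  silicon carbide: M = 6.43×10⁻³
  tungsten: M = 1.41×10⁻³
Highest index: silicon carbide.

silicon carbide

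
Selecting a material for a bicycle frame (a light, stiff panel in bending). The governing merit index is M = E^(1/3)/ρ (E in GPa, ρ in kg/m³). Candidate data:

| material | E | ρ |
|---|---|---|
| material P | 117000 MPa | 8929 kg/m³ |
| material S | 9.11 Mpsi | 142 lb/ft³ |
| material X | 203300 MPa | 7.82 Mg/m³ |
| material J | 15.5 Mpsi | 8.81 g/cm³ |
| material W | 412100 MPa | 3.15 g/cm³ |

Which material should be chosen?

In SI units:
  material P: E = 117.0 GPa, ρ = 8929 kg/m³
  material S: E = 62.81 GPa, ρ = 2275 kg/m³
  material X: E = 203.3 GPa, ρ = 7820 kg/m³
  material J: E = 106.9 GPa, ρ = 8810 kg/m³
  material W: E = 412.1 GPa, ρ = 3150 kg/m³
  material W: M = 2.36×10⁻³
  material S: M = 1.75×10⁻³
  material X: M = 0.752×10⁻³
  material P: M = 0.548×10⁻³
  material J: M = 0.539×10⁻³
Highest index: material W.

material W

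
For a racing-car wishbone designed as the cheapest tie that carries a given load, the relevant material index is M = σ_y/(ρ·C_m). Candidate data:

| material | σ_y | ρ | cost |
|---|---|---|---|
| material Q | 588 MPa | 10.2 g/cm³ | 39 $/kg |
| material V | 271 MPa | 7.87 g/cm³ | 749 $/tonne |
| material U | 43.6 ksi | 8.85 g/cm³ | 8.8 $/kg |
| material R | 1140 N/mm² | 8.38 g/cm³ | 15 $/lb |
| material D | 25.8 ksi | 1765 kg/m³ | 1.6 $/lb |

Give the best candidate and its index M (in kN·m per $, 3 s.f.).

material V, M = 46.0 kN·m per $

Putting every candidate on a common basis:
  material Q: σ_y = 588.0 MPa, ρ = 10200 kg/m³, cost = 39.00 $/kg
  material V: σ_y = 271.0 MPa, ρ = 7870 kg/m³, cost = 0.7490 $/kg
  material U: σ_y = 300.6 MPa, ρ = 8850 kg/m³, cost = 8.800 $/kg
  material R: σ_y = 1140 MPa, ρ = 8380 kg/m³, cost = 33.07 $/kg
  material D: σ_y = 177.9 MPa, ρ = 1765 kg/m³, cost = 3.527 $/kg
  material V: M = 46.0 kN·m per $
  material D: M = 28.6 kN·m per $
  material R: M = 4.11 kN·m per $
  material U: M = 3.86 kN·m per $
  material Q: M = 1.48 kN·m per $
Material V has the largest M.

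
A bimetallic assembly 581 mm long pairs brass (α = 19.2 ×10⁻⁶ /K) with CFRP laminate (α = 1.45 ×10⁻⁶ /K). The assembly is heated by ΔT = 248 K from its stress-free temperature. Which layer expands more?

α(brass) = 19.2×10⁻⁶/K vs α(CFRP laminate) = 1.45×10⁻⁶/K.
Higher α expands more for the same ΔT: brass.

brass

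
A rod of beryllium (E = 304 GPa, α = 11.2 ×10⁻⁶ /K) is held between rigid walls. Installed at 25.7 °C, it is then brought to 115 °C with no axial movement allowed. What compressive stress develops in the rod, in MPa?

ΔT = 89.30 K. Constrained thermal stress σ = E·α·ΔT = 304.0×10³ MPa × 11.2×10⁻⁶ × 89.30 = 304 MPa (compressive).

304 MPa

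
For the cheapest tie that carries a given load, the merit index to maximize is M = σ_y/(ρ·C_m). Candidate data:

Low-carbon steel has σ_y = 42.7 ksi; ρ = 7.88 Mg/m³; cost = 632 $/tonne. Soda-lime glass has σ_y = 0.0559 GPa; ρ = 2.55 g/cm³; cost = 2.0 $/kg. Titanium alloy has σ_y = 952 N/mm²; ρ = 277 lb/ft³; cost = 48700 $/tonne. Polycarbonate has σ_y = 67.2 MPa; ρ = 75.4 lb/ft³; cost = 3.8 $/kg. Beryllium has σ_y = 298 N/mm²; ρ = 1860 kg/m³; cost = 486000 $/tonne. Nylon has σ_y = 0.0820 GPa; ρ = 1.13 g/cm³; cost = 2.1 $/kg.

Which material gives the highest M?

Normalizing units and computing the index:
  low-carbon steel: σ_y = 294.4 MPa, ρ = 7880 kg/m³, cost = 0.6320 $/kg
  soda-lime glass: σ_y = 55.90 MPa, ρ = 2550 kg/m³, cost = 2.000 $/kg
  titanium alloy: σ_y = 952.0 MPa, ρ = 4437 kg/m³, cost = 48.70 $/kg
  polycarbonate: σ_y = 67.20 MPa, ρ = 1208 kg/m³, cost = 3.800 $/kg
  beryllium: σ_y = 298.0 MPa, ρ = 1860 kg/m³, cost = 486.0 $/kg
  nylon: σ_y = 82.00 MPa, ρ = 1130 kg/m³, cost = 2.100 $/kg
  low-carbon steel: M = 59.1 kN·m per $
  nylon: M = 34.6 kN·m per $
  polycarbonate: M = 14.6 kN·m per $
  soda-lime glass: M = 11.0 kN·m per $
  titanium alloy: M = 4.41 kN·m per $
  beryllium: M = 0.330 kN·m per $
The maximum is for low-carbon steel.

low-carbon steel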